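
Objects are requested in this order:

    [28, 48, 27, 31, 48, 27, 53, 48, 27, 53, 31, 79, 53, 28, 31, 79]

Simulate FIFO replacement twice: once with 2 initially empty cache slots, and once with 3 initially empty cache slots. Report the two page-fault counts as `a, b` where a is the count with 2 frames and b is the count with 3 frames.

2 frames: F F F F F F F F F F F F F F F F → 16 faults.
3 frames: F F F F . . F F F . F F F F F F → 13 faults.
13 < 16: adding a frame reduced faults, as is typical.

16, 13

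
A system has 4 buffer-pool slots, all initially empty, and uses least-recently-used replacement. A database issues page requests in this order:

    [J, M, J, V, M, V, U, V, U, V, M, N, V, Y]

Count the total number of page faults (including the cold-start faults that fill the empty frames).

6

J → miss, frames {J}
M → miss, frames {J,M}
J → hit
V → miss, frames {M,J,V}
M → hit
V → hit
U → miss, frames {J,M,V,U}
V → hit
U → hit
V → hit
M → hit
N → miss, evict J, frames {U,V,M,N}
V → hit
Y → miss, evict U, frames {M,N,V,Y}
Page faults: 6.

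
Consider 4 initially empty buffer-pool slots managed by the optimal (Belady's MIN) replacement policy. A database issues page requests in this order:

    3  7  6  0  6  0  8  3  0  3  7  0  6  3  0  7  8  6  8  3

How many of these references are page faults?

3 → miss, frames (3)
7 → miss, frames (3 7)
6 → miss, frames (3 7 6)
0 → miss, frames (3 7 6 0)
6 → hit
0 → hit
8 → miss, evict 6, frames (3 7 0 8)
3 → hit
0 → hit
3 → hit
7 → hit
0 → hit
6 → miss, evict 8, frames (3 7 0 6)
3 → hit
0 → hit
7 → hit
8 → miss, evict 0, frames (3 7 6 8)
6 → hit
8 → hit
3 → hit
Page faults: 7.

7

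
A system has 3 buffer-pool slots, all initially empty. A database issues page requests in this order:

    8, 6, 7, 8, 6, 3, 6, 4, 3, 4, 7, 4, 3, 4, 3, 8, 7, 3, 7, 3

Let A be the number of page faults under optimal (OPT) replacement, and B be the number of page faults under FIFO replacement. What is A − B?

Under OPT: F F F . . F . F . . . . . . . F . . . . → 6 faults.
Under FIFO: F F F . . F . F . . . . . . . F F F . . → 8 faults.
A − B = 6 − 8 = -2.

-2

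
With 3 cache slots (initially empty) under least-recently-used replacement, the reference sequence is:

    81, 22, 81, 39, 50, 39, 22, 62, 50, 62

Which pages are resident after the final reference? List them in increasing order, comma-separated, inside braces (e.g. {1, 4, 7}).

{22, 50, 62}

81 -> miss, frames {81}
22 -> miss, frames {81,22}
81 -> hit
39 -> miss, frames {22,81,39}
50 -> miss, evict 22, frames {81,39,50}
39 -> hit
22 -> miss, evict 81, frames {50,39,22}
62 -> miss, evict 50, frames {39,22,62}
50 -> miss, evict 39, frames {22,62,50}
62 -> hit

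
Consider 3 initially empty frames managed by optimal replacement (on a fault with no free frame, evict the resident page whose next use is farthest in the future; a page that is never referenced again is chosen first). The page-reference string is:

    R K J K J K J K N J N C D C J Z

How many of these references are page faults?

7

R -> fault, frames {R}
K -> fault, frames {R,K}
J -> fault, frames {R,K,J}
K -> hit
J -> hit
K -> hit
J -> hit
K -> hit
N -> fault, evict K, frames {R,J,N}
J -> hit
N -> hit
C -> fault, evict N, frames {R,J,C}
D -> fault, evict R, frames {J,C,D}
C -> hit
J -> hit
Z -> fault, evict D, frames {J,C,Z}
Page faults: 7.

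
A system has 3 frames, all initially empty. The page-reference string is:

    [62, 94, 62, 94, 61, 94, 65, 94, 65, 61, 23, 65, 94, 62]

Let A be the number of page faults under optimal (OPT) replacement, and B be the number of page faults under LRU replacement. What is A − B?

Under OPT: F F . . F . F . . . F . . F → 6 faults.
Under LRU: F F . . F . F . . . F . F F → 7 faults.
A − B = 6 − 7 = -1.

-1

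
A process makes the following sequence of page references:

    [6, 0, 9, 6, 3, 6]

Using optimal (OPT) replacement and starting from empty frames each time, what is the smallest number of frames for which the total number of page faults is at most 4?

f=1: 6 faults
f=2: 4 faults
f=3: 4 faults
f=4: 4 faults
Smallest f with faults ≤ 4 is 2.

2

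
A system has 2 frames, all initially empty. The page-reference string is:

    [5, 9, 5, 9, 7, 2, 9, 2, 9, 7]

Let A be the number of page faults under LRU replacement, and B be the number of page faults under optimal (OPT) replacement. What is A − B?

Under LRU: F F . . F F F . . F → 6 faults.
Under OPT: F F . . F F . . . F → 5 faults.
A − B = 6 − 5 = 1.

1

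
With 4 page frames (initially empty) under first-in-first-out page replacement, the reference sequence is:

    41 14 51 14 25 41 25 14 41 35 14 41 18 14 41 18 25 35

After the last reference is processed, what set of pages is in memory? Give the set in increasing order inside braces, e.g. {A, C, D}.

{14, 18, 25, 35}

41: fault, frames {41}
14: fault, frames {41,14}
51: fault, frames {41,14,51}
14: hit
25: fault, frames {41,14,51,25}
41: hit
25: hit
14: hit
41: hit
35: fault, evict 41, frames {14,51,25,35}
14: hit
41: fault, evict 14, frames {51,25,35,41}
18: fault, evict 51, frames {25,35,41,18}
14: fault, evict 25, frames {35,41,18,14}
41: hit
18: hit
25: fault, evict 35, frames {41,18,14,25}
35: fault, evict 41, frames {18,14,25,35}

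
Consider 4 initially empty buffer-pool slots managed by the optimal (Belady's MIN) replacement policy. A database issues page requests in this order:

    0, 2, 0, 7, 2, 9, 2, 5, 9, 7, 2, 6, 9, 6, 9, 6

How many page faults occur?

0: miss, frames [0]
2: miss, frames [0, 2]
0: hit
7: miss, frames [0, 2, 7]
2: hit
9: miss, frames [0, 2, 7, 9]
2: hit
5: miss, evict 0, frames [2, 7, 9, 5]
9: hit
7: hit
2: hit
6: miss, evict 5, frames [2, 7, 9, 6]
9: hit
6: hit
9: hit
6: hit
Page faults: 6.

6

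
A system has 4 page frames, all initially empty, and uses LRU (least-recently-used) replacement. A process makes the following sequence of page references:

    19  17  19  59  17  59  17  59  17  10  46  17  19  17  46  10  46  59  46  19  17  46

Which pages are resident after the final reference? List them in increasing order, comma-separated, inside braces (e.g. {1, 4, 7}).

19: miss, frames [19]
17: miss, frames [19, 17]
19: hit
59: miss, frames [17, 19, 59]
17: hit
59: hit
17: hit
59: hit
17: hit
10: miss, frames [19, 59, 17, 10]
46: miss, evict 19, frames [59, 17, 10, 46]
17: hit
19: miss, evict 59, frames [10, 46, 17, 19]
17: hit
46: hit
10: hit
46: hit
59: miss, evict 19, frames [17, 10, 46, 59]
46: hit
19: miss, evict 17, frames [10, 59, 46, 19]
17: miss, evict 10, frames [59, 46, 19, 17]
46: hit

{17, 19, 46, 59}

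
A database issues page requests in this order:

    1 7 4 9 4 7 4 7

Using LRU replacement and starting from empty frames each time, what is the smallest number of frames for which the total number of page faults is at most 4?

f=1: 8 faults
f=2: 5 faults
f=3: 4 faults
f=4: 4 faults
Smallest f with faults ≤ 4 is 3.

3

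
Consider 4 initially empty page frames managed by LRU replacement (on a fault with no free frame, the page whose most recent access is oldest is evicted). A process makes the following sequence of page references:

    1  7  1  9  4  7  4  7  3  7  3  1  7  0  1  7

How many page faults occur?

1 → fault, frames [1]
7 → fault, frames [1, 7]
1 → hit
9 → fault, frames [7, 1, 9]
4 → fault, frames [7, 1, 9, 4]
7 → hit
4 → hit
7 → hit
3 → fault, evict 1, frames [9, 4, 7, 3]
7 → hit
3 → hit
1 → fault, evict 9, frames [4, 7, 3, 1]
7 → hit
0 → fault, evict 4, frames [3, 1, 7, 0]
1 → hit
7 → hit
Page faults: 7.

7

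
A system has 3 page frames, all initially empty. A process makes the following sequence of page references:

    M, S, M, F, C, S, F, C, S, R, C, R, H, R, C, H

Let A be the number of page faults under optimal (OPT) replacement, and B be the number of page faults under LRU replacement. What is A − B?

-1

Under OPT: F F . F F . . . . F . . F . . . → 6 faults.
Under LRU: F F . F F F . . . F . . F . . . → 7 faults.
A − B = 6 − 7 = -1.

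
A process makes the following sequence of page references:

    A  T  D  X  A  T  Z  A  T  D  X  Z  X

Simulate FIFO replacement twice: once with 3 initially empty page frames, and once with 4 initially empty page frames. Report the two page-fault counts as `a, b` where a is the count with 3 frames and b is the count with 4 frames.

9, 10

3 frames: F F F F F F F . . F F . . → 9 faults.
4 frames: F F F F . . F F F F F F . → 10 faults.
10 > 9: adding a frame increased faults — Belady's anomaly.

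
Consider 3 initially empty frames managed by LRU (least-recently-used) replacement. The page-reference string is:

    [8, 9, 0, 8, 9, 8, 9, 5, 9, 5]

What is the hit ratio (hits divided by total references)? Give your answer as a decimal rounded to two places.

0.60

8: miss, frames (8)
9: miss, frames (8 9)
0: miss, frames (8 9 0)
8: hit
9: hit
8: hit
9: hit
5: miss, evict 0, frames (8 9 5)
9: hit
5: hit
Hits: 6 of 10 references → 6/10 = 0.6000.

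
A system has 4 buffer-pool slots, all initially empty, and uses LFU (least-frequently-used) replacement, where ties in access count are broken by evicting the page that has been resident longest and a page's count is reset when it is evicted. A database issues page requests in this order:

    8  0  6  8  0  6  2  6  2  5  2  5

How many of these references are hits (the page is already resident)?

7

8 -> fault, frames (8)
0 -> fault, frames (8 0)
6 -> fault, frames (8 0 6)
8 -> hit
0 -> hit
6 -> hit
2 -> fault, frames (8 0 6 2)
6 -> hit
2 -> hit
5 -> fault, evict 8, frames (0 6 2 5)
2 -> hit
5 -> hit
Hits: 7.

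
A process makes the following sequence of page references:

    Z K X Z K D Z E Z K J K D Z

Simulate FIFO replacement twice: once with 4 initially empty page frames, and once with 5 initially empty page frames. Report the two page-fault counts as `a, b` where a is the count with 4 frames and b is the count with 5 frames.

4 frames: F F F . . F . F F F F . F . → 9 faults.
5 frames: F F F . . F . F . . F . . F → 7 faults.
7 < 9: adding a frame reduced faults, as is typical.

9, 7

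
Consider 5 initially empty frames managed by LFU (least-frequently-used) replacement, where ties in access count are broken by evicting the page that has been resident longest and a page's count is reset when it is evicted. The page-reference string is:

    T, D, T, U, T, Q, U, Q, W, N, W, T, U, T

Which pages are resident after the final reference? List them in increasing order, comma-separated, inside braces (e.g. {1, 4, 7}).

{N, Q, T, U, W}

T → fault, frames (T)
D → fault, frames (T D)
T → hit
U → fault, frames (T D U)
T → hit
Q → fault, frames (T D U Q)
U → hit
Q → hit
W → fault, frames (T D U Q W)
N → fault, evict D, frames (T U Q W N)
W → hit
T → hit
U → hit
T → hit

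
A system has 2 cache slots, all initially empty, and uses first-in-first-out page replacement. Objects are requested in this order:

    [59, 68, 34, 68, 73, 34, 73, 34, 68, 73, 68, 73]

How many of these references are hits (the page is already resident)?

7

59: fault, frames [59]
68: fault, frames [59, 68]
34: fault, evict 59, frames [68, 34]
68: hit
73: fault, evict 68, frames [34, 73]
34: hit
73: hit
34: hit
68: fault, evict 34, frames [73, 68]
73: hit
68: hit
73: hit
Hits: 7.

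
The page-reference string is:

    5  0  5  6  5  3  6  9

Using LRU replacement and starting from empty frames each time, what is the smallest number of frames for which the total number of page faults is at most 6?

2

f=1: 8 faults
f=2: 6 faults
f=3: 5 faults
f=4: 5 faults
f=5: 5 faults
Smallest f with faults ≤ 6 is 2.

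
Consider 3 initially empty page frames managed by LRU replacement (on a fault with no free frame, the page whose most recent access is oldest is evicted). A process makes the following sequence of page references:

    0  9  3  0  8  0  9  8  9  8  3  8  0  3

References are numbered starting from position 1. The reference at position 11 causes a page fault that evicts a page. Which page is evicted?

0

pos 1: 0 → fault, frames [0]
pos 2: 9 → fault, frames [0, 9]
pos 3: 3 → fault, frames [0, 9, 3]
pos 4: 0 → hit
pos 5: 8 → fault, evict 9, frames [3, 0, 8]
pos 6: 0 → hit
pos 7: 9 → fault, evict 3, frames [8, 0, 9]
pos 8: 8 → hit
pos 9: 9 → hit
pos 10: 8 → hit
pos 11: 3 → fault, evict 0, frames [9, 8, 3]
At position 11, page 0 is evicted.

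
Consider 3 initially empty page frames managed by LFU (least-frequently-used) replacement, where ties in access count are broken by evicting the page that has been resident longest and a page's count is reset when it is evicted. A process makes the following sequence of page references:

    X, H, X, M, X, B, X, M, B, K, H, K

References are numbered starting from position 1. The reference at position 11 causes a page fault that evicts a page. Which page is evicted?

pos 1: X -> fault, frames (X)
pos 2: H -> fault, frames (X H)
pos 3: X -> hit
pos 4: M -> fault, frames (X H M)
pos 5: X -> hit
pos 6: B -> fault, evict H, frames (X M B)
pos 7: X -> hit
pos 8: M -> hit
pos 9: B -> hit
pos 10: K -> fault, evict M, frames (X B K)
pos 11: H -> fault, evict K, frames (X B H)
At position 11, page K is evicted.

K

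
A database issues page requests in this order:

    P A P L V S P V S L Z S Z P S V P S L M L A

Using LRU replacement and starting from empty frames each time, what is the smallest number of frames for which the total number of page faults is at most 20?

f=1: 22 faults
f=2: 19 faults
f=3: 13 faults
f=4: 11 faults
f=5: 8 faults
f=6: 8 faults
f=7: 7 faults
Smallest f with faults ≤ 20 is 2.

2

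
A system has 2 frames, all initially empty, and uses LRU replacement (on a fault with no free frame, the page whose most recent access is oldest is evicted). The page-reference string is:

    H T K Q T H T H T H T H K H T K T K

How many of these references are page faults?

9

H → fault, frames (H)
T → fault, frames (H T)
K → fault, evict H, frames (T K)
Q → fault, evict T, frames (K Q)
T → fault, evict K, frames (Q T)
H → fault, evict Q, frames (T H)
T → hit
H → hit
T → hit
H → hit
T → hit
H → hit
K → fault, evict T, frames (H K)
H → hit
T → fault, evict K, frames (H T)
K → fault, evict H, frames (T K)
T → hit
K → hit
Page faults: 9.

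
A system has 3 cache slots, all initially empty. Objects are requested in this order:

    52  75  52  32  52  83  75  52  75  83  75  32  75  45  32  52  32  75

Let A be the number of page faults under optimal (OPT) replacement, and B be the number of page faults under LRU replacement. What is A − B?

Under OPT: F F . F . F . . . . . F . F . . . F → 7 faults.
Under LRU: F F . F . F F . . . . F . F . F . F → 9 faults.
A − B = 7 − 9 = -2.

-2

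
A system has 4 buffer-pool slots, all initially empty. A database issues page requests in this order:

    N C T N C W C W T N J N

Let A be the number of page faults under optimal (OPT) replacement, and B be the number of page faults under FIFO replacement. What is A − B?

Under OPT: F F F . . F . . . . F . → 5 faults.
Under FIFO: F F F . . F . . . . F F → 6 faults.
A − B = 5 − 6 = -1.

-1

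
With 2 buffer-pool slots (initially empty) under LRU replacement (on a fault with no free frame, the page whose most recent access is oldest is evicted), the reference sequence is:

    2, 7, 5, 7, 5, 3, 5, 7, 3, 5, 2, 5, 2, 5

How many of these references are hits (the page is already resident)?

6

2: fault, frames [2]
7: fault, frames [2, 7]
5: fault, evict 2, frames [7, 5]
7: hit
5: hit
3: fault, evict 7, frames [5, 3]
5: hit
7: fault, evict 3, frames [5, 7]
3: fault, evict 5, frames [7, 3]
5: fault, evict 7, frames [3, 5]
2: fault, evict 3, frames [5, 2]
5: hit
2: hit
5: hit
Hits: 6.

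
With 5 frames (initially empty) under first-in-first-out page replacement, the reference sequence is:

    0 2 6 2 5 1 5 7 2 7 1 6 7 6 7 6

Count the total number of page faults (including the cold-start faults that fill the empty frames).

6

0 → fault, frames [0]
2 → fault, frames [0, 2]
6 → fault, frames [0, 2, 6]
2 → hit
5 → fault, frames [0, 2, 6, 5]
1 → fault, frames [0, 2, 6, 5, 1]
5 → hit
7 → fault, evict 0, frames [2, 6, 5, 1, 7]
2 → hit
7 → hit
1 → hit
6 → hit
7 → hit
6 → hit
7 → hit
6 → hit
Page faults: 6.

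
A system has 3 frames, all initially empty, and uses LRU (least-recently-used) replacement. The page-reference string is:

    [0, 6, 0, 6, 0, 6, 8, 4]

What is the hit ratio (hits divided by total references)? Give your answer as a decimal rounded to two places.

0: fault, frames [0]
6: fault, frames [0, 6]
0: hit
6: hit
0: hit
6: hit
8: fault, frames [0, 6, 8]
4: fault, evict 0, frames [6, 8, 4]
Hits: 4 of 8 references → 4/8 = 0.5000.

0.50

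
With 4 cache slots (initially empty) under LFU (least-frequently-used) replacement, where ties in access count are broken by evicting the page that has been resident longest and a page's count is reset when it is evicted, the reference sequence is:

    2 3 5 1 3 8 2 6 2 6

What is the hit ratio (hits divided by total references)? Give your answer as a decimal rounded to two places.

2 -> miss, frames [2]
3 -> miss, frames [2, 3]
5 -> miss, frames [2, 3, 5]
1 -> miss, frames [2, 3, 5, 1]
3 -> hit
8 -> miss, evict 2, frames [3, 5, 1, 8]
2 -> miss, evict 5, frames [3, 1, 8, 2]
6 -> miss, evict 1, frames [3, 8, 2, 6]
2 -> hit
6 -> hit
Hits: 3 of 10 references → 3/10 = 0.3000.

0.30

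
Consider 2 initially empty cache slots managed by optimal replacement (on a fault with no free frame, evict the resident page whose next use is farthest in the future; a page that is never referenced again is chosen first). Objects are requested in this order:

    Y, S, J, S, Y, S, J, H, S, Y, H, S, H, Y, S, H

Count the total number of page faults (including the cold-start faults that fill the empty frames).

10

Y → fault, frames (Y)
S → fault, frames (Y S)
J → fault, evict Y, frames (S J)
S → hit
Y → fault, evict J, frames (S Y)
S → hit
J → fault, evict Y, frames (S J)
H → fault, evict J, frames (S H)
S → hit
Y → fault, evict S, frames (H Y)
H → hit
S → fault, evict Y, frames (H S)
H → hit
Y → fault, evict H, frames (S Y)
S → hit
H → fault, evict Y, frames (S H)
Page faults: 10.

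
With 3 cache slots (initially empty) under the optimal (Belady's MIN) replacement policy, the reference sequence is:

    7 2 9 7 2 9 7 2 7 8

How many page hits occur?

7: fault, frames {7}
2: fault, frames {7,2}
9: fault, frames {7,2,9}
7: hit
2: hit
9: hit
7: hit
2: hit
7: hit
8: fault, evict 9, frames {7,2,8}
Hits: 6.

6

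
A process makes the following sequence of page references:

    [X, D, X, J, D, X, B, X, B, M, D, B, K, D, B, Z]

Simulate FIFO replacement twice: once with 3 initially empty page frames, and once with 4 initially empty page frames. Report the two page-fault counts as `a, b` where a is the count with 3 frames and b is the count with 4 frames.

3 frames: F F . F . . F F . F F F F . . F → 10 faults.
4 frames: F F . F . . F . . F . . F F . F → 8 faults.
8 < 10: adding a frame reduced faults, as is typical.

10, 8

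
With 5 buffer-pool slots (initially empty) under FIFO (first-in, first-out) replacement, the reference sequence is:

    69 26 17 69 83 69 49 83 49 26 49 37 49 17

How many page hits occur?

69: miss, frames (69)
26: miss, frames (69 26)
17: miss, frames (69 26 17)
69: hit
83: miss, frames (69 26 17 83)
69: hit
49: miss, frames (69 26 17 83 49)
83: hit
49: hit
26: hit
49: hit
37: miss, evict 69, frames (26 17 83 49 37)
49: hit
17: hit
Hits: 8.

8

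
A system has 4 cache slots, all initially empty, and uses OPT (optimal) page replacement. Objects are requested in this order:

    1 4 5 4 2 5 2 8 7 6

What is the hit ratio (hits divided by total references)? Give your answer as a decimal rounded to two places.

0.30

1 -> fault, frames {1}
4 -> fault, frames {1,4}
5 -> fault, frames {1,4,5}
4 -> hit
2 -> fault, frames {1,4,5,2}
5 -> hit
2 -> hit
8 -> fault, evict 2, frames {1,4,5,8}
7 -> fault, evict 8, frames {1,4,5,7}
6 -> fault, evict 7, frames {1,4,5,6}
Hits: 3 of 10 references → 3/10 = 0.3000.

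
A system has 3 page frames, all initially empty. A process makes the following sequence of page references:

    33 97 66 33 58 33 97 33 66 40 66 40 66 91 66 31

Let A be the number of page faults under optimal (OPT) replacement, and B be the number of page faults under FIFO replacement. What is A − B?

-2

Under OPT: F F F . F . . . F F . . . F . F → 8 faults.
Under FIFO: F F F . F F F . F F . . . F . F → 10 faults.
A − B = 8 − 10 = -2.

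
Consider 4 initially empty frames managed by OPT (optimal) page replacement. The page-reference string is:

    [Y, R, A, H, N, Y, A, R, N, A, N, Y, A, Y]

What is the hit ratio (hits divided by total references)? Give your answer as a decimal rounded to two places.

Y -> miss, frames [Y]
R -> miss, frames [Y, R]
A -> miss, frames [Y, R, A]
H -> miss, frames [Y, R, A, H]
N -> miss, evict H, frames [Y, R, A, N]
Y -> hit
A -> hit
R -> hit
N -> hit
A -> hit
N -> hit
Y -> hit
A -> hit
Y -> hit
Hits: 9 of 14 references → 9/14 = 0.6429.

0.64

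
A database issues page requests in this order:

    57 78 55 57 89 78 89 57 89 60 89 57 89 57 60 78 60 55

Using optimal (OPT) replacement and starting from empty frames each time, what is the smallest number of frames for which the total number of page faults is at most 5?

f=1: 18 faults
f=2: 11 faults
f=3: 7 faults
f=4: 6 faults
f=5: 5 faults
Smallest f with faults ≤ 5 is 5.

5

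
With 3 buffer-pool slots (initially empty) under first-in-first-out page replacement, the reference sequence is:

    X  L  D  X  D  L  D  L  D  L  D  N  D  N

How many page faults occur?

4

X: miss, frames (X)
L: miss, frames (X L)
D: miss, frames (X L D)
X: hit
D: hit
L: hit
D: hit
L: hit
D: hit
L: hit
D: hit
N: miss, evict X, frames (L D N)
D: hit
N: hit
Page faults: 4.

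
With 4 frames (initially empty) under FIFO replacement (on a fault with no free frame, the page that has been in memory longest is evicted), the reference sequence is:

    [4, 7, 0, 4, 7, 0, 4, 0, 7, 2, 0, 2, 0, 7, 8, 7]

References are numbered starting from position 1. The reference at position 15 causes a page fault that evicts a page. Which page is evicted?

4

pos 1: 4 → miss, frames [4]
pos 2: 7 → miss, frames [4, 7]
pos 3: 0 → miss, frames [4, 7, 0]
pos 4: 4 → hit
pos 5: 7 → hit
pos 6: 0 → hit
pos 7: 4 → hit
pos 8: 0 → hit
pos 9: 7 → hit
pos 10: 2 → miss, frames [4, 7, 0, 2]
pos 11: 0 → hit
pos 12: 2 → hit
pos 13: 0 → hit
pos 14: 7 → hit
pos 15: 8 → miss, evict 4, frames [7, 0, 2, 8]
At position 15, page 4 is evicted.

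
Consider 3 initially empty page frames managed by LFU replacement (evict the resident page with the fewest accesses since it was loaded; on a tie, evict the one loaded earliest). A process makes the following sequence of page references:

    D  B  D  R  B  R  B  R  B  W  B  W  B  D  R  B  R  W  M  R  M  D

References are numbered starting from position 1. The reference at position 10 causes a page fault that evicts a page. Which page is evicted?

D

pos 1: D: miss, frames {D}
pos 2: B: miss, frames {D,B}
pos 3: D: hit
pos 4: R: miss, frames {D,B,R}
pos 5: B: hit
pos 6: R: hit
pos 7: B: hit
pos 8: R: hit
pos 9: B: hit
pos 10: W: miss, evict D, frames {B,R,W}
At position 10, page D is evicted.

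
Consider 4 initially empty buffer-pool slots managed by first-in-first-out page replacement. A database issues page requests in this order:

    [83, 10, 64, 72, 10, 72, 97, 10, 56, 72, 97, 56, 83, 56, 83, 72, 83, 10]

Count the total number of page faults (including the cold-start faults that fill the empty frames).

83 → fault, frames (83)
10 → fault, frames (83 10)
64 → fault, frames (83 10 64)
72 → fault, frames (83 10 64 72)
10 → hit
72 → hit
97 → fault, evict 83, frames (10 64 72 97)
10 → hit
56 → fault, evict 10, frames (64 72 97 56)
72 → hit
97 → hit
56 → hit
83 → fault, evict 64, frames (72 97 56 83)
56 → hit
83 → hit
72 → hit
83 → hit
10 → fault, evict 72, frames (97 56 83 10)
Page faults: 8.

8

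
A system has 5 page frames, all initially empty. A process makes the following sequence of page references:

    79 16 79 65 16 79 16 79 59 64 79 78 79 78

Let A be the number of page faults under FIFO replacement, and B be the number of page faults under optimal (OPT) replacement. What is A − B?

Under FIFO: F F . F . . . . F F . F F . → 7 faults.
Under OPT: F F . F . . . . F F . F . . → 6 faults.
A − B = 7 − 6 = 1.

1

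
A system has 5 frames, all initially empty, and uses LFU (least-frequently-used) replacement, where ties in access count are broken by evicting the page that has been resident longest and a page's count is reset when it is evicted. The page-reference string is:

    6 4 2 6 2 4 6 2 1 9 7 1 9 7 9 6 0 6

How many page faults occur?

6 → miss, frames {6}
4 → miss, frames {6,4}
2 → miss, frames {6,4,2}
6 → hit
2 → hit
4 → hit
6 → hit
2 → hit
1 → miss, frames {6,4,2,1}
9 → miss, frames {6,4,2,1,9}
7 → miss, evict 1, frames {6,4,2,9,7}
1 → miss, evict 9, frames {6,4,2,7,1}
9 → miss, evict 7, frames {6,4,2,1,9}
7 → miss, evict 1, frames {6,4,2,9,7}
9 → hit
6 → hit
0 → miss, evict 7, frames {6,4,2,9,0}
6 → hit
Page faults: 10.

10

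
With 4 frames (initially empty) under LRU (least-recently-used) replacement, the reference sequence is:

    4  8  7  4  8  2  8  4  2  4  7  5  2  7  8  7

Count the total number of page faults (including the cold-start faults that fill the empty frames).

4 -> fault, frames (4)
8 -> fault, frames (4 8)
7 -> fault, frames (4 8 7)
4 -> hit
8 -> hit
2 -> fault, frames (7 4 8 2)
8 -> hit
4 -> hit
2 -> hit
4 -> hit
7 -> hit
5 -> fault, evict 8, frames (2 4 7 5)
2 -> hit
7 -> hit
8 -> fault, evict 4, frames (5 2 7 8)
7 -> hit
Page faults: 6.

6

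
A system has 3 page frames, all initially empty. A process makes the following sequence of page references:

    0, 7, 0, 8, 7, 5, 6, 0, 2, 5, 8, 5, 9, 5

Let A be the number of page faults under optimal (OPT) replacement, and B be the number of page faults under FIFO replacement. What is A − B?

-2

Under OPT: F F . F . F F . F . F . F . → 8 faults.
Under FIFO: F F . F . F F F F F F . F . → 10 faults.
A − B = 8 − 10 = -2.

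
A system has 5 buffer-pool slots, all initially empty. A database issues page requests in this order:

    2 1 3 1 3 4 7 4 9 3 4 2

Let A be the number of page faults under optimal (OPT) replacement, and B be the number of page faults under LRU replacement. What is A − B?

-1

Under OPT: F F F . . F F . F . . . → 6 faults.
Under LRU: F F F . . F F . F . . F → 7 faults.
A − B = 6 − 7 = -1.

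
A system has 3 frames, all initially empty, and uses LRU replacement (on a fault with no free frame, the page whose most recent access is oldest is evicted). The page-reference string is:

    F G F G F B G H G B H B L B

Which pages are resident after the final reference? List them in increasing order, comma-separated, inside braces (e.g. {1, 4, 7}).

F: miss, frames [F]
G: miss, frames [F, G]
F: hit
G: hit
F: hit
B: miss, frames [G, F, B]
G: hit
H: miss, evict F, frames [B, G, H]
G: hit
B: hit
H: hit
B: hit
L: miss, evict G, frames [H, B, L]
B: hit

{B, H, L}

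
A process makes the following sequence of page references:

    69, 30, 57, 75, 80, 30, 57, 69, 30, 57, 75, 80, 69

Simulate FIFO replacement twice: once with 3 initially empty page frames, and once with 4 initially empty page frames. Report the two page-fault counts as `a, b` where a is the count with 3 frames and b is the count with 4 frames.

10, 11

3 frames: F F F F F F F F . . F F . → 10 faults.
4 frames: F F F F F . . F F F F F F → 11 faults.
11 > 10: adding a frame increased faults — Belady's anomaly.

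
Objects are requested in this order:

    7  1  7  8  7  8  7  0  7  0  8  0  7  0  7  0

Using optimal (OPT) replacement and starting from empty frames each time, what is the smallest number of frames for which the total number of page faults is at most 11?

2

f=1: 16 faults
f=2: 6 faults
f=3: 4 faults
f=4: 4 faults
Smallest f with faults ≤ 11 is 2.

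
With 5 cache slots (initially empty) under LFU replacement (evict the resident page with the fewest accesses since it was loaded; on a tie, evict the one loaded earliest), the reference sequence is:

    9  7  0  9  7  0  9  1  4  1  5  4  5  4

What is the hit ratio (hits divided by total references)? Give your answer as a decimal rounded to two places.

0.36

9: fault, frames {9}
7: fault, frames {9,7}
0: fault, frames {9,7,0}
9: hit
7: hit
0: hit
9: hit
1: fault, frames {9,7,0,1}
4: fault, frames {9,7,0,1,4}
1: hit
5: fault, evict 4, frames {9,7,0,1,5}
4: fault, evict 5, frames {9,7,0,1,4}
5: fault, evict 4, frames {9,7,0,1,5}
4: fault, evict 5, frames {9,7,0,1,4}
Hits: 5 of 14 references → 5/14 = 0.3571.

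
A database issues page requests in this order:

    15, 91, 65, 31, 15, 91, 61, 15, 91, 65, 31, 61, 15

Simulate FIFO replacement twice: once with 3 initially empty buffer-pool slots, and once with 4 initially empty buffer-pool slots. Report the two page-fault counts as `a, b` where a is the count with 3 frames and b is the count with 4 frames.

10, 11

3 frames: F F F F F F F . . F F . F → 10 faults.
4 frames: F F F F . . F F F F F F F → 11 faults.
11 > 10: adding a frame increased faults — Belady's anomaly.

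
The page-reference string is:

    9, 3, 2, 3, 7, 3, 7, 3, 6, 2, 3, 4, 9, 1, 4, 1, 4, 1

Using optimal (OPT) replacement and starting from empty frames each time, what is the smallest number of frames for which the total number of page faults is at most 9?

f=1: 18 faults
f=2: 9 faults
f=3: 8 faults
f=4: 7 faults
f=5: 7 faults
f=6: 7 faults
f=7: 7 faults
Smallest f with faults ≤ 9 is 2.

2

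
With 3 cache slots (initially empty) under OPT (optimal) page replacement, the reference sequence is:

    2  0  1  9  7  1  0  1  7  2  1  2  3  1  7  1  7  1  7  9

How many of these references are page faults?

8

2: miss, frames (2)
0: miss, frames (2 0)
1: miss, frames (2 0 1)
9: miss, evict 2, frames (0 1 9)
7: miss, evict 9, frames (0 1 7)
1: hit
0: hit
1: hit
7: hit
2: miss, evict 0, frames (1 7 2)
1: hit
2: hit
3: miss, evict 2, frames (1 7 3)
1: hit
7: hit
1: hit
7: hit
1: hit
7: hit
9: miss, evict 3, frames (1 7 9)
Page faults: 8.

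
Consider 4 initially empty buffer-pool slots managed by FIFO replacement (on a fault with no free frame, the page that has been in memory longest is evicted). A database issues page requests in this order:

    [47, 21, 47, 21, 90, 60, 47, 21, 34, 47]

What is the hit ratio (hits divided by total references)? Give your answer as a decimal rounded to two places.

47: miss, frames {47}
21: miss, frames {47,21}
47: hit
21: hit
90: miss, frames {47,21,90}
60: miss, frames {47,21,90,60}
47: hit
21: hit
34: miss, evict 47, frames {21,90,60,34}
47: miss, evict 21, frames {90,60,34,47}
Hits: 4 of 10 references → 4/10 = 0.4000.

0.40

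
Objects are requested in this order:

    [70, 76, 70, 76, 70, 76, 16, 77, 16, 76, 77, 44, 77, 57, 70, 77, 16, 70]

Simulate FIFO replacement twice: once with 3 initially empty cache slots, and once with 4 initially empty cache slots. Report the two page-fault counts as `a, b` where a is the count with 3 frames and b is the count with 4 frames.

3 frames: F F . . . . F F . . . F . F F F F . → 9 faults.
4 frames: F F . . . . F F . . . F . F F . F . → 8 faults.
8 < 9: adding a frame reduced faults, as is typical.

9, 8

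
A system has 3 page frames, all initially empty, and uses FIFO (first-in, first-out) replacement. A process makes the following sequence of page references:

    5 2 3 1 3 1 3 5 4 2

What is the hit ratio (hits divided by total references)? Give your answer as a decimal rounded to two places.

5 → miss, frames {5}
2 → miss, frames {5,2}
3 → miss, frames {5,2,3}
1 → miss, evict 5, frames {2,3,1}
3 → hit
1 → hit
3 → hit
5 → miss, evict 2, frames {3,1,5}
4 → miss, evict 3, frames {1,5,4}
2 → miss, evict 1, frames {5,4,2}
Hits: 3 of 10 references → 3/10 = 0.3000.

0.30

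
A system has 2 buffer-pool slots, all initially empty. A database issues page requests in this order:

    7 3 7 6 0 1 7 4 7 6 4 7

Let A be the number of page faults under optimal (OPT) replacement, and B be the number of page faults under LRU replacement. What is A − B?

Under OPT: F F . F F F . F . F . F → 8 faults.
Under LRU: F F . F F F F F . F F F → 10 faults.
A − B = 8 − 10 = -2.

-2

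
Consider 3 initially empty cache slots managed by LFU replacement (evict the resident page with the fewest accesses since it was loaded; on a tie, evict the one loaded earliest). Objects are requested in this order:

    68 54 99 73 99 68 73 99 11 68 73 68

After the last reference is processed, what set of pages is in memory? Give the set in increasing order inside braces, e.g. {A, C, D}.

68: fault, frames [68]
54: fault, frames [68, 54]
99: fault, frames [68, 54, 99]
73: fault, evict 68, frames [54, 99, 73]
99: hit
68: fault, evict 54, frames [99, 73, 68]
73: hit
99: hit
11: fault, evict 68, frames [99, 73, 11]
68: fault, evict 11, frames [99, 73, 68]
73: hit
68: hit

{68, 73, 99}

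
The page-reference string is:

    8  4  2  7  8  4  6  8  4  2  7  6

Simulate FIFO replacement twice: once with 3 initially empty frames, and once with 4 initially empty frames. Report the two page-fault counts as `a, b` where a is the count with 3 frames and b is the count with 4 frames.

9, 10

3 frames: F F F F F F F . . F F . → 9 faults.
4 frames: F F F F . . F F F F F F → 10 faults.
10 > 9: adding a frame increased faults — Belady's anomaly.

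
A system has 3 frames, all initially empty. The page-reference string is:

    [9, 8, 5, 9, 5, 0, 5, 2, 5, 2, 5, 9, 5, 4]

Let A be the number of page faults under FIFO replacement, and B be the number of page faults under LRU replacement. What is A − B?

1

Under FIFO: F F F . . F . F . . . F F F → 8 faults.
Under LRU: F F F . . F . F . . . F . F → 7 faults.
A − B = 8 − 7 = 1.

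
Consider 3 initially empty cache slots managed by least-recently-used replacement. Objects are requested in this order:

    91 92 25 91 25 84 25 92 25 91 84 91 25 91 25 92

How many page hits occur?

8

91 → fault, frames (91)
92 → fault, frames (91 92)
25 → fault, frames (91 92 25)
91 → hit
25 → hit
84 → fault, evict 92, frames (91 25 84)
25 → hit
92 → fault, evict 91, frames (84 25 92)
25 → hit
91 → fault, evict 84, frames (92 25 91)
84 → fault, evict 92, frames (25 91 84)
91 → hit
25 → hit
91 → hit
25 → hit
92 → fault, evict 84, frames (91 25 92)
Hits: 8.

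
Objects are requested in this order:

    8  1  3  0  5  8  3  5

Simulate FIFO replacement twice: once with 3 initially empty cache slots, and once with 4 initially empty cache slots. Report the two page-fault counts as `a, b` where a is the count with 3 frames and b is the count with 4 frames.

7, 6

3 frames: F F F F F F F . → 7 faults.
4 frames: F F F F F F . . → 6 faults.
6 < 7: adding a frame reduced faults, as is typical.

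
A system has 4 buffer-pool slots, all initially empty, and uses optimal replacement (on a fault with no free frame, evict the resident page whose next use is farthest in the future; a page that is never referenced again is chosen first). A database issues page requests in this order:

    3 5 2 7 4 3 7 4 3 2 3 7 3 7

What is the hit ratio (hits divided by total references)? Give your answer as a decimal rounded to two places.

3: fault, frames (3)
5: fault, frames (3 5)
2: fault, frames (3 5 2)
7: fault, frames (3 5 2 7)
4: fault, evict 5, frames (3 2 7 4)
3: hit
7: hit
4: hit
3: hit
2: hit
3: hit
7: hit
3: hit
7: hit
Hits: 9 of 14 references → 9/14 = 0.6429.

0.64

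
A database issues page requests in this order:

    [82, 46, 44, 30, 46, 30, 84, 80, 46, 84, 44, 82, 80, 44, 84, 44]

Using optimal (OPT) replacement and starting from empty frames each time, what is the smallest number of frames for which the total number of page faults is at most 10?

f=1: 16 faults
f=2: 11 faults
f=3: 9 faults
f=4: 7 faults
f=5: 6 faults
f=6: 6 faults
Smallest f with faults ≤ 10 is 3.

3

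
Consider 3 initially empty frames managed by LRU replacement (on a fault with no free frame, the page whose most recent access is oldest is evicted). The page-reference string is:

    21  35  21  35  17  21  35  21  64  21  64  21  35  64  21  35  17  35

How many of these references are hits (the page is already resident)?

13

21 → miss, frames [21]
35 → miss, frames [21, 35]
21 → hit
35 → hit
17 → miss, frames [21, 35, 17]
21 → hit
35 → hit
21 → hit
64 → miss, evict 17, frames [35, 21, 64]
21 → hit
64 → hit
21 → hit
35 → hit
64 → hit
21 → hit
35 → hit
17 → miss, evict 64, frames [21, 35, 17]
35 → hit
Hits: 13.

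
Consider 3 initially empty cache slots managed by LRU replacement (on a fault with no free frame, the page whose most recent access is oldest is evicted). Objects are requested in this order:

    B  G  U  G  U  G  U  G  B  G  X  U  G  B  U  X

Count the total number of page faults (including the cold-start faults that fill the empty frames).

7

B: fault, frames (B)
G: fault, frames (B G)
U: fault, frames (B G U)
G: hit
U: hit
G: hit
U: hit
G: hit
B: hit
G: hit
X: fault, evict U, frames (B G X)
U: fault, evict B, frames (G X U)
G: hit
B: fault, evict X, frames (U G B)
U: hit
X: fault, evict G, frames (B U X)
Page faults: 7.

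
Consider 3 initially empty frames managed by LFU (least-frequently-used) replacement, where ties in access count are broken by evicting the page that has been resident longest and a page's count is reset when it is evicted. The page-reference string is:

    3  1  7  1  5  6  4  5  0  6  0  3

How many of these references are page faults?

10

3 → fault, frames {3}
1 → fault, frames {3,1}
7 → fault, frames {3,1,7}
1 → hit
5 → fault, evict 3, frames {1,7,5}
6 → fault, evict 7, frames {1,5,6}
4 → fault, evict 5, frames {1,6,4}
5 → fault, evict 6, frames {1,4,5}
0 → fault, evict 4, frames {1,5,0}
6 → fault, evict 5, frames {1,0,6}
0 → hit
3 → fault, evict 6, frames {1,0,3}
Page faults: 10.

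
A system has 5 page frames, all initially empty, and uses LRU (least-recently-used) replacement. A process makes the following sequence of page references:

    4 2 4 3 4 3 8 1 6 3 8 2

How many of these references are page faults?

4 → fault, frames (4)
2 → fault, frames (4 2)
4 → hit
3 → fault, frames (2 4 3)
4 → hit
3 → hit
8 → fault, frames (2 4 3 8)
1 → fault, frames (2 4 3 8 1)
6 → fault, evict 2, frames (4 3 8 1 6)
3 → hit
8 → hit
2 → fault, evict 4, frames (1 6 3 8 2)
Page faults: 7.

7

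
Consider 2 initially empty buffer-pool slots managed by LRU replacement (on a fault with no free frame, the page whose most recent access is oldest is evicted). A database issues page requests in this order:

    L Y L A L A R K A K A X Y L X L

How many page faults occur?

10

L → fault, frames [L]
Y → fault, frames [L, Y]
L → hit
A → fault, evict Y, frames [L, A]
L → hit
A → hit
R → fault, evict L, frames [A, R]
K → fault, evict A, frames [R, K]
A → fault, evict R, frames [K, A]
K → hit
A → hit
X → fault, evict K, frames [A, X]
Y → fault, evict A, frames [X, Y]
L → fault, evict X, frames [Y, L]
X → fault, evict Y, frames [L, X]
L → hit
Page faults: 10.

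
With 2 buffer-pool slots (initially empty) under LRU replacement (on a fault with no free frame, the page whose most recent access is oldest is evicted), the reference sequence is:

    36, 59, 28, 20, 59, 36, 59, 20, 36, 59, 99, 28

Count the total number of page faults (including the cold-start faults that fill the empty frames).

36: miss, frames [36]
59: miss, frames [36, 59]
28: miss, evict 36, frames [59, 28]
20: miss, evict 59, frames [28, 20]
59: miss, evict 28, frames [20, 59]
36: miss, evict 20, frames [59, 36]
59: hit
20: miss, evict 36, frames [59, 20]
36: miss, evict 59, frames [20, 36]
59: miss, evict 20, frames [36, 59]
99: miss, evict 36, frames [59, 99]
28: miss, evict 59, frames [99, 28]
Page faults: 11.

11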